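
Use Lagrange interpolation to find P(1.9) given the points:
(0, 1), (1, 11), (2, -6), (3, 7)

Lagrange interpolation formula:
P(x) = Σ yᵢ × Lᵢ(x)
where Lᵢ(x) = Π_{j≠i} (x - xⱼ)/(xᵢ - xⱼ)

L_0(1.9) = (1.9 - 1)/(0 - 1) × (1.9 - 2)/(0 - 2) × (1.9 - 3)/(0 - 3) = -0.016500
L_1(1.9) = (1.9 - 0)/(1 - 0) × (1.9 - 2)/(1 - 2) × (1.9 - 3)/(1 - 3) = 0.104500
L_2(1.9) = (1.9 - 0)/(2 - 0) × (1.9 - 1)/(2 - 1) × (1.9 - 3)/(2 - 3) = 0.940500
L_3(1.9) = (1.9 - 0)/(3 - 0) × (1.9 - 1)/(3 - 1) × (1.9 - 2)/(3 - 2) = -0.028500

P(1.9) = 1×L_0(1.9) + 11×L_1(1.9) + (-6)×L_2(1.9) + 7×L_3(1.9)
P(1.9) = -4.709500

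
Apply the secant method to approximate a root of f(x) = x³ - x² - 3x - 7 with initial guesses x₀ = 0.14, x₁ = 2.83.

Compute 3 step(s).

f(x) = x³ - x² - 3x - 7
x₀ = 0.14, x₁ = 2.83

Secant formula: x_{n+1} = x_n - f(x_n)(x_n - x_{n-1})/(f(x_n) - f(x_{n-1}))

Iteration 1:
  f(0.140000) = -7.436856
  f(2.830000) = -0.833713
  x_2 = 2.830000 - (-0.833713)×(2.830000 - 0.140000)/(-0.833713 - (-7.436856))
       = 3.169639
Iteration 2:
  f(2.830000) = -0.833713
  f(3.169639) = 5.288613
  x_3 = 3.169639 - 5.288613×(3.169639 - 2.830000)/(5.288613 - (-0.833713))
       = 2.876251
Iteration 3:
  f(3.169639) = 5.288613
  f(2.876251) = -0.106871
  x_4 = 2.876251 - (-0.106871)×(2.876251 - 3.169639)/(-0.106871 - 5.288613)
       = 2.882062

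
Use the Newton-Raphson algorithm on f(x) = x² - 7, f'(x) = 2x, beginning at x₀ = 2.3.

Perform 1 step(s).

f(x) = x² - 7
f'(x) = 2x
x₀ = 2.3

Newton-Raphson formula: x_{n+1} = x_n - f(x_n)/f'(x_n)

Iteration 1:
  f(2.300000) = -1.710000
  f'(2.300000) = 4.600000
  x_1 = 2.300000 - (-1.710000)/4.600000 = 2.671739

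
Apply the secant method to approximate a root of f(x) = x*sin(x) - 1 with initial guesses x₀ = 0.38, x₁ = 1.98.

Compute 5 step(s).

f(x) = x*sin(x) - 1
x₀ = 0.38, x₁ = 1.98

Secant formula: x_{n+1} = x_n - f(x_n)(x_n - x_{n-1})/(f(x_n) - f(x_{n-1}))

Iteration 1:
  f(0.380000) = -0.859050
  f(1.980000) = 0.816527
  x_2 = 1.980000 - 0.816527×(1.980000 - 0.380000)/(0.816527 - (-0.859050))
       = 1.200303
Iteration 2:
  f(1.980000) = 0.816527
  f(1.200303) = 0.118860
  x_3 = 1.200303 - 0.118860×(1.200303 - 1.980000)/(0.118860 - 0.816527)
       = 1.067467
Iteration 3:
  f(1.200303) = 0.118860
  f(1.067467) = -0.064919
  x_4 = 1.067467 - (-0.064919)×(1.067467 - 1.200303)/(-0.064919 - 0.118860)
       = 1.114390
Iteration 4:
  f(1.067467) = -0.064919
  f(1.114390) = 0.000324
  x_5 = 1.114390 - 0.000324×(1.114390 - 1.067467)/(0.000324 - (-0.064919))
       = 1.114157
Iteration 5:
  f(1.114390) = 0.000324
  f(1.114157) = 0.000000
  x_6 = 1.114157 - 0.000000×(1.114157 - 1.114390)/(0.000000 - 0.000324)
       = 1.114157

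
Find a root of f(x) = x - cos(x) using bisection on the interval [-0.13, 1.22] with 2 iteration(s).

f(x) = x - cos(x)
Initial interval: [-0.13, 1.22]

Iteration 1:
  c_1 = (-0.130000 + 1.220000)/2 = 0.545000
  f(c_1) = f(0.545000) = -0.310127
  f(a) × f(c) ≥ 0, new interval: [0.545000, 1.220000]
Iteration 2:
  c_2 = (0.545000 + 1.220000)/2 = 0.882500
  f(c_2) = f(0.882500) = 0.247278
  f(a) × f(c) < 0, new interval: [0.545000, 0.882500]

After 2 iteration(s), the approximation is c_2 = 0.882500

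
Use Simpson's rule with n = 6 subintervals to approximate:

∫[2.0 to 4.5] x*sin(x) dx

f(x) = x*sin(x)
a = 2.0, b = 4.5, n = 6
h = (b - a)/n = 0.416667

Simpson's rule: (h/3)[f(x₀) + 4f(x₁) + 2f(x₂) + ... + f(xₙ)]

x_0 = 2.0000, f(x_0) = 1.818595, coefficient = 1
x_1 = 2.4167, f(x_1) = 1.602443, coefficient = 4
x_2 = 2.8333, f(x_2) = 0.859635, coefficient = 2
x_3 = 3.2500, f(x_3) = -0.351634, coefficient = 4
x_4 = 3.6667, f(x_4) = -1.838016, coefficient = 2
x_5 = 4.0833, f(x_5) = -3.301716, coefficient = 4
x_6 = 4.5000, f(x_6) = -4.398886, coefficient = 1

I ≈ (0.416667/3) × -12.740680 = -1.769539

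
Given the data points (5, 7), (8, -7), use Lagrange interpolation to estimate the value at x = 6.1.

Lagrange interpolation formula:
P(x) = Σ yᵢ × Lᵢ(x)
where Lᵢ(x) = Π_{j≠i} (x - xⱼ)/(xᵢ - xⱼ)

L_0(6.1) = (6.1 - 8)/(5 - 8) = 0.633333
L_1(6.1) = (6.1 - 5)/(8 - 5) = 0.366667

P(6.1) = 7×L_0(6.1) + (-7)×L_1(6.1)
P(6.1) = 1.866667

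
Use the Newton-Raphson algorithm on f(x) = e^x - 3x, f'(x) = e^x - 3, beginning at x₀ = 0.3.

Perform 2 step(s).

f(x) = e^x - 3x
f'(x) = e^x - 3
x₀ = 0.3

Newton-Raphson formula: x_{n+1} = x_n - f(x_n)/f'(x_n)

Iteration 1:
  f(0.300000) = 0.449859
  f'(0.300000) = -1.650141
  x_1 = 0.300000 - 0.449859/(-1.650141) = 0.572618
Iteration 2:
  f(0.572618) = 0.055048
  f'(0.572618) = -1.227097
  x_2 = 0.572618 - 0.055048/(-1.227097) = 0.617479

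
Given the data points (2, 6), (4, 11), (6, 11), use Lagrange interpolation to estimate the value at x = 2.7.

Lagrange interpolation formula:
P(x) = Σ yᵢ × Lᵢ(x)
where Lᵢ(x) = Π_{j≠i} (x - xⱼ)/(xᵢ - xⱼ)

L_0(2.7) = (2.7 - 4)/(2 - 4) × (2.7 - 6)/(2 - 6) = 0.536250
L_1(2.7) = (2.7 - 2)/(4 - 2) × (2.7 - 6)/(4 - 6) = 0.577500
L_2(2.7) = (2.7 - 2)/(6 - 2) × (2.7 - 4)/(6 - 4) = -0.113750

P(2.7) = 6×L_0(2.7) + 11×L_1(2.7) + 11×L_2(2.7)
P(2.7) = 8.318750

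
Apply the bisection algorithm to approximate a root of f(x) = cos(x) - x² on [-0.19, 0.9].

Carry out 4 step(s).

f(x) = cos(x) - x²
Initial interval: [-0.19, 0.9]

Iteration 1:
  c_1 = (-0.190000 + 0.900000)/2 = 0.355000
  f(c_1) = f(0.355000) = 0.811621
  f(a) × f(c) ≥ 0, new interval: [0.355000, 0.900000]
Iteration 2:
  c_2 = (0.355000 + 0.900000)/2 = 0.627500
  f(c_2) = f(0.627500) = 0.415742
  f(a) × f(c) ≥ 0, new interval: [0.627500, 0.900000]
Iteration 3:
  c_3 = (0.627500 + 0.900000)/2 = 0.763750
  f(c_3) = f(0.763750) = 0.138933
  f(a) × f(c) ≥ 0, new interval: [0.763750, 0.900000]
Iteration 4:
  c_4 = (0.763750 + 0.900000)/2 = 0.831875
  f(c_4) = f(0.831875) = -0.018525
  f(a) × f(c) < 0, new interval: [0.763750, 0.831875]

After 4 iteration(s), the approximation is c_4 = 0.831875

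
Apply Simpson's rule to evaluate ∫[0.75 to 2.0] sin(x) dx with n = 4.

f(x) = sin(x)
a = 0.75, b = 2.0, n = 4
h = (b - a)/n = 0.312500

Simpson's rule: (h/3)[f(x₀) + 4f(x₁) + 2f(x₂) + ... + f(xₙ)]

x_0 = 0.7500, f(x_0) = 0.681639, coefficient = 1
x_1 = 1.0625, f(x_1) = 0.873575, coefficient = 4
x_2 = 1.3750, f(x_2) = 0.980893, coefficient = 2
x_3 = 1.6875, f(x_3) = 0.993198, coefficient = 4
x_4 = 2.0000, f(x_4) = 0.909297, coefficient = 1

I ≈ (0.312500/3) × 11.019813 = 1.147897
Exact value: 1.147836
Error: 0.000062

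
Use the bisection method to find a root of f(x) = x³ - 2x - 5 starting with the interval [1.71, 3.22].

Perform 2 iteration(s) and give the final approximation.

f(x) = x³ - 2x - 5
Initial interval: [1.71, 3.22]

Iteration 1:
  c_1 = (1.710000 + 3.220000)/2 = 2.465000
  f(c_1) = f(2.465000) = 5.047895
  f(a) × f(c) < 0, new interval: [1.710000, 2.465000]
Iteration 2:
  c_2 = (1.710000 + 2.465000)/2 = 2.087500
  f(c_2) = f(2.087500) = -0.078393
  f(a) × f(c) ≥ 0, new interval: [2.087500, 2.465000]

After 2 iteration(s), the approximation is c_2 = 2.087500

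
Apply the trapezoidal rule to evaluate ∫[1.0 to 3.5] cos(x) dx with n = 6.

f(x) = cos(x)
a = 1.0, b = 3.5, n = 6
h = (b - a)/n = 0.416667

Trapezoidal rule: (h/2)[f(x₀) + 2f(x₁) + 2f(x₂) + ... + f(xₙ)]

x_0 = 1.0000, f(x_0) = 0.540302, coefficient = 1
x_1 = 1.4167, f(x_1) = 0.153520, coefficient = 2
x_2 = 1.8333, f(x_2) = -0.259531, coefficient = 2
x_3 = 2.2500, f(x_3) = -0.628174, coefficient = 2
x_4 = 2.6667, f(x_4) = -0.889327, coefficient = 2
x_5 = 3.0833, f(x_5) = -0.998303, coefficient = 2
x_6 = 3.5000, f(x_6) = -0.936457, coefficient = 1

I ≈ (0.416667/2) × -5.639784 = -1.174955
Exact value: -1.192254
Error: 0.017299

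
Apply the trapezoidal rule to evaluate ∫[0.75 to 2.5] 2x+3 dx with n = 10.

f(x) = 2x+3
a = 0.75, b = 2.5, n = 10
h = (b - a)/n = 0.175000

Trapezoidal rule: (h/2)[f(x₀) + 2f(x₁) + 2f(x₂) + ... + f(xₙ)]

x_0 = 0.7500, f(x_0) = 4.500000, coefficient = 1
x_1 = 0.9250, f(x_1) = 4.850000, coefficient = 2
x_2 = 1.1000, f(x_2) = 5.200000, coefficient = 2
x_3 = 1.2750, f(x_3) = 5.550000, coefficient = 2
x_4 = 1.4500, f(x_4) = 5.900000, coefficient = 2
x_5 = 1.6250, f(x_5) = 6.250000, coefficient = 2
x_6 = 1.8000, f(x_6) = 6.600000, coefficient = 2
x_7 = 1.9750, f(x_7) = 6.950000, coefficient = 2
x_8 = 2.1500, f(x_8) = 7.300000, coefficient = 2
x_9 = 2.3250, f(x_9) = 7.650000, coefficient = 2
x_10 = 2.5000, f(x_10) = 8.000000, coefficient = 1

I ≈ (0.175000/2) × 125.000000 = 10.937500
Exact value: 10.937500
Error: 0.000000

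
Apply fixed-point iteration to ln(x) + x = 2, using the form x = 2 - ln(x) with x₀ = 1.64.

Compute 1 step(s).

Equation: ln(x) + x = 2
Fixed-point form: x = 2 - ln(x)
x₀ = 1.64

x_1 = g(1.640000) = 1.505304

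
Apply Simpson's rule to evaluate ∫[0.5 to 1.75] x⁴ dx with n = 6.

f(x) = x⁴
a = 0.5, b = 1.75, n = 6
h = (b - a)/n = 0.208333

Simpson's rule: (h/3)[f(x₀) + 4f(x₁) + 2f(x₂) + ... + f(xₙ)]

x_0 = 0.5000, f(x_0) = 0.062500, coefficient = 1
x_1 = 0.7083, f(x_1) = 0.251739, coefficient = 4
x_2 = 0.9167, f(x_2) = 0.706067, coefficient = 2
x_3 = 1.1250, f(x_3) = 1.601807, coefficient = 4
x_4 = 1.3333, f(x_4) = 3.160494, coefficient = 2
x_5 = 1.5417, f(x_5) = 5.648875, coefficient = 4
x_6 = 1.7500, f(x_6) = 9.378906, coefficient = 1

I ≈ (0.208333/3) × 47.184209 = 3.276681
Exact value: 3.276367
Error: 0.000314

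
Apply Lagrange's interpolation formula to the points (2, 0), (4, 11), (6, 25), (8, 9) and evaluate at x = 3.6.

Lagrange interpolation formula:
P(x) = Σ yᵢ × Lᵢ(x)
where Lᵢ(x) = Π_{j≠i} (x - xⱼ)/(xᵢ - xⱼ)

L_0(3.6) = (3.6 - 4)/(2 - 4) × (3.6 - 6)/(2 - 6) × (3.6 - 8)/(2 - 8) = 0.088000
L_1(3.6) = (3.6 - 2)/(4 - 2) × (3.6 - 6)/(4 - 6) × (3.6 - 8)/(4 - 8) = 1.056000
L_2(3.6) = (3.6 - 2)/(6 - 2) × (3.6 - 4)/(6 - 4) × (3.6 - 8)/(6 - 8) = -0.176000
L_3(3.6) = (3.6 - 2)/(8 - 2) × (3.6 - 4)/(8 - 4) × (3.6 - 6)/(8 - 6) = 0.032000

P(3.6) = 0×L_0(3.6) + 11×L_1(3.6) + 25×L_2(3.6) + 9×L_3(3.6)
P(3.6) = 7.504000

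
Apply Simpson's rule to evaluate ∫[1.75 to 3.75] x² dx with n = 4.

f(x) = x²
a = 1.75, b = 3.75, n = 4
h = (b - a)/n = 0.500000

Simpson's rule: (h/3)[f(x₀) + 4f(x₁) + 2f(x₂) + ... + f(xₙ)]

x_0 = 1.7500, f(x_0) = 3.062500, coefficient = 1
x_1 = 2.2500, f(x_1) = 5.062500, coefficient = 4
x_2 = 2.7500, f(x_2) = 7.562500, coefficient = 2
x_3 = 3.2500, f(x_3) = 10.562500, coefficient = 4
x_4 = 3.7500, f(x_4) = 14.062500, coefficient = 1

I ≈ (0.500000/3) × 94.750000 = 15.791667
Exact value: 15.791667
Error: 0.000000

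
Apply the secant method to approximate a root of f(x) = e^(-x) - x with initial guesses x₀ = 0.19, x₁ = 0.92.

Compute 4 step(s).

f(x) = e^(-x) - x
x₀ = 0.19, x₁ = 0.92

Secant formula: x_{n+1} = x_n - f(x_n)(x_n - x_{n-1})/(f(x_n) - f(x_{n-1}))

Iteration 1:
  f(0.190000) = 0.636959
  f(0.920000) = -0.521481
  x_2 = 0.920000 - (-0.521481)×(0.920000 - 0.190000)/(-0.521481 - 0.636959)
       = 0.591385
Iteration 2:
  f(0.920000) = -0.521481
  f(0.591385) = -0.037825
  x_3 = 0.591385 - (-0.037825)×(0.591385 - 0.920000)/(-0.037825 - (-0.521481))
       = 0.565685
Iteration 3:
  f(0.591385) = -0.037825
  f(0.565685) = 0.002286
  x_4 = 0.565685 - 0.002286×(0.565685 - 0.591385)/(0.002286 - (-0.037825))
       = 0.567150
Iteration 4:
  f(0.565685) = 0.002286
  f(0.567150) = -0.000010
  x_5 = 0.567150 - (-0.000010)×(0.567150 - 0.565685)/(-0.000010 - 0.002286)
       = 0.567143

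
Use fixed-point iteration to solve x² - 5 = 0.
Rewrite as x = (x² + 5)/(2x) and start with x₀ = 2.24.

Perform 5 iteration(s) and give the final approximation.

Equation: x² - 5 = 0
Fixed-point form: x = (x² + 5)/(2x)
x₀ = 2.24

x_1 = g(2.240000) = 2.236071
x_2 = g(2.236071) = 2.236068
x_3 = g(2.236068) = 2.236068
x_4 = g(2.236068) = 2.236068
x_5 = g(2.236068) = 2.236068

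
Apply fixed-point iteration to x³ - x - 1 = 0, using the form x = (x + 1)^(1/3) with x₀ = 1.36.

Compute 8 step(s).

Equation: x³ - x - 1 = 0
Fixed-point form: x = (x + 1)^(1/3)
x₀ = 1.36

x_1 = g(1.360000) = 1.331386
x_2 = g(1.331386) = 1.325983
x_3 = g(1.325983) = 1.324958
x_4 = g(1.324958) = 1.324764
x_5 = g(1.324764) = 1.324727
x_6 = g(1.324727) = 1.324720
x_7 = g(1.324720) = 1.324718
x_8 = g(1.324718) = 1.324718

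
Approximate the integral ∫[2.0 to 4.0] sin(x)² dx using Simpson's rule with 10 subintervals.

f(x) = sin(x)²
a = 2.0, b = 4.0, n = 10
h = (b - a)/n = 0.200000

Simpson's rule: (h/3)[f(x₀) + 4f(x₁) + 2f(x₂) + ... + f(xₙ)]

x_0 = 2.0000, f(x_0) = 0.826822, coefficient = 1
x_1 = 2.2000, f(x_1) = 0.653666, coefficient = 4
x_2 = 2.4000, f(x_2) = 0.456251, coefficient = 2
x_3 = 2.6000, f(x_3) = 0.265742, coefficient = 4
x_4 = 2.8000, f(x_4) = 0.112217, coefficient = 2
x_5 = 3.0000, f(x_5) = 0.019915, coefficient = 4
x_6 = 3.2000, f(x_6) = 0.003408, coefficient = 2
x_7 = 3.4000, f(x_7) = 0.065301, coefficient = 4
x_8 = 3.6000, f(x_8) = 0.195824, coefficient = 2
x_9 = 3.8000, f(x_9) = 0.374370, coefficient = 4
x_10 = 4.0000, f(x_10) = 0.572750, coefficient = 1

I ≈ (0.200000/3) × 8.450948 = 0.563397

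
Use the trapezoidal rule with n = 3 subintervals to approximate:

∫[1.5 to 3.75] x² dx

f(x) = x²
a = 1.5, b = 3.75, n = 3
h = (b - a)/n = 0.750000

Trapezoidal rule: (h/2)[f(x₀) + 2f(x₁) + 2f(x₂) + ... + f(xₙ)]

x_0 = 1.5000, f(x_0) = 2.250000, coefficient = 1
x_1 = 2.2500, f(x_1) = 5.062500, coefficient = 2
x_2 = 3.0000, f(x_2) = 9.000000, coefficient = 2
x_3 = 3.7500, f(x_3) = 14.062500, coefficient = 1

I ≈ (0.750000/2) × 44.437500 = 16.664062
Exact value: 16.453125
Error: 0.210938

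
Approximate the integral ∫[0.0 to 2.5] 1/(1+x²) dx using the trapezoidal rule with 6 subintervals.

f(x) = 1/(1+x²)
a = 0.0, b = 2.5, n = 6
h = (b - a)/n = 0.416667

Trapezoidal rule: (h/2)[f(x₀) + 2f(x₁) + 2f(x₂) + ... + f(xₙ)]

x_0 = 0.0000, f(x_0) = 1.000000, coefficient = 1
x_1 = 0.4167, f(x_1) = 0.852071, coefficient = 2
x_2 = 0.8333, f(x_2) = 0.590164, coefficient = 2
x_3 = 1.2500, f(x_3) = 0.390244, coefficient = 2
x_4 = 1.6667, f(x_4) = 0.264706, coefficient = 2
x_5 = 2.0833, f(x_5) = 0.187256, coefficient = 2
x_6 = 2.5000, f(x_6) = 0.137931, coefficient = 1

I ≈ (0.416667/2) × 5.706813 = 1.188919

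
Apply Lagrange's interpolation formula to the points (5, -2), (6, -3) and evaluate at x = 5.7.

Lagrange interpolation formula:
P(x) = Σ yᵢ × Lᵢ(x)
where Lᵢ(x) = Π_{j≠i} (x - xⱼ)/(xᵢ - xⱼ)

L_0(5.7) = (5.7 - 6)/(5 - 6) = 0.300000
L_1(5.7) = (5.7 - 5)/(6 - 5) = 0.700000

P(5.7) = (-2)×L_0(5.7) + (-3)×L_1(5.7)
P(5.7) = -2.700000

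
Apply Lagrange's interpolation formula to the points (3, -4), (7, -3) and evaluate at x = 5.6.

Lagrange interpolation formula:
P(x) = Σ yᵢ × Lᵢ(x)
where Lᵢ(x) = Π_{j≠i} (x - xⱼ)/(xᵢ - xⱼ)

L_0(5.6) = (5.6 - 7)/(3 - 7) = 0.350000
L_1(5.6) = (5.6 - 3)/(7 - 3) = 0.650000

P(5.6) = (-4)×L_0(5.6) + (-3)×L_1(5.6)
P(5.6) = -3.350000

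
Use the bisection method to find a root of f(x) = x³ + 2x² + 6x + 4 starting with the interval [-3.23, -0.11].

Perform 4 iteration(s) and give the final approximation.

f(x) = x³ + 2x² + 6x + 4
Initial interval: [-3.23, -0.11]

Iteration 1:
  c_1 = (-3.230000 + (-0.110000))/2 = -1.670000
  f(c_1) = f(-1.670000) = -5.099663
  f(a) × f(c) ≥ 0, new interval: [-1.670000, -0.110000]
Iteration 2:
  c_2 = (-1.670000 + (-0.110000))/2 = -0.890000
  f(c_2) = f(-0.890000) = -0.460769
  f(a) × f(c) ≥ 0, new interval: [-0.890000, -0.110000]
Iteration 3:
  c_3 = (-0.890000 + (-0.110000))/2 = -0.500000
  f(c_3) = f(-0.500000) = 1.375000
  f(a) × f(c) < 0, new interval: [-0.890000, -0.500000]
Iteration 4:
  c_4 = (-0.890000 + (-0.500000))/2 = -0.695000
  f(c_4) = f(-0.695000) = 0.460348
  f(a) × f(c) < 0, new interval: [-0.890000, -0.695000]

After 4 iteration(s), the approximation is c_4 = -0.695000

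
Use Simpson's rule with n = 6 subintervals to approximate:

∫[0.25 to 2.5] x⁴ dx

f(x) = x⁴
a = 0.25, b = 2.5, n = 6
h = (b - a)/n = 0.375000

Simpson's rule: (h/3)[f(x₀) + 4f(x₁) + 2f(x₂) + ... + f(xₙ)]

x_0 = 0.2500, f(x_0) = 0.003906, coefficient = 1
x_1 = 0.6250, f(x_1) = 0.152588, coefficient = 4
x_2 = 1.0000, f(x_2) = 1.000000, coefficient = 2
x_3 = 1.3750, f(x_3) = 3.574463, coefficient = 4
x_4 = 1.7500, f(x_4) = 9.378906, coefficient = 2
x_5 = 2.1250, f(x_5) = 20.390869, coefficient = 4
x_6 = 2.5000, f(x_6) = 39.062500, coefficient = 1

I ≈ (0.375000/3) × 156.295898 = 19.536987
Exact value: 19.531055
Error: 0.005933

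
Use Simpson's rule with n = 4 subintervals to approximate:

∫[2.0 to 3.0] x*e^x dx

f(x) = x*e^x
a = 2.0, b = 3.0, n = 4
h = (b - a)/n = 0.250000

Simpson's rule: (h/3)[f(x₀) + 4f(x₁) + 2f(x₂) + ... + f(xₙ)]

x_0 = 2.0000, f(x_0) = 14.778112, coefficient = 1
x_1 = 2.2500, f(x_1) = 21.347406, coefficient = 4
x_2 = 2.5000, f(x_2) = 30.456235, coefficient = 2
x_3 = 2.7500, f(x_3) = 43.017238, coefficient = 4
x_4 = 3.0000, f(x_4) = 60.256611, coefficient = 1

I ≈ (0.250000/3) × 393.405766 = 32.783814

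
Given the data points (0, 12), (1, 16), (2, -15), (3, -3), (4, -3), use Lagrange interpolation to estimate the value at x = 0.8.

Lagrange interpolation formula:
P(x) = Σ yᵢ × Lᵢ(x)
where Lᵢ(x) = Π_{j≠i} (x - xⱼ)/(xᵢ - xⱼ)

L_0(0.8) = (0.8 - 1)/(0 - 1) × (0.8 - 2)/(0 - 2) × (0.8 - 3)/(0 - 3) × (0.8 - 4)/(0 - 4) = 0.070400
L_1(0.8) = (0.8 - 0)/(1 - 0) × (0.8 - 2)/(1 - 2) × (0.8 - 3)/(1 - 3) × (0.8 - 4)/(1 - 4) = 1.126400
L_2(0.8) = (0.8 - 0)/(2 - 0) × (0.8 - 1)/(2 - 1) × (0.8 - 3)/(2 - 3) × (0.8 - 4)/(2 - 4) = -0.281600
L_3(0.8) = (0.8 - 0)/(3 - 0) × (0.8 - 1)/(3 - 1) × (0.8 - 2)/(3 - 2) × (0.8 - 4)/(3 - 4) = 0.102400
L_4(0.8) = (0.8 - 0)/(4 - 0) × (0.8 - 1)/(4 - 1) × (0.8 - 2)/(4 - 2) × (0.8 - 3)/(4 - 3) = -0.017600

P(0.8) = 12×L_0(0.8) + 16×L_1(0.8) + (-15)×L_2(0.8) + (-3)×L_3(0.8) + (-3)×L_4(0.8)
P(0.8) = 22.836800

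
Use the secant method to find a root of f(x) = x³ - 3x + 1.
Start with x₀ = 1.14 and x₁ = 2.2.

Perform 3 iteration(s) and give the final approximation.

f(x) = x³ - 3x + 1
x₀ = 1.14, x₁ = 2.2

Secant formula: x_{n+1} = x_n - f(x_n)(x_n - x_{n-1})/(f(x_n) - f(x_{n-1}))

Iteration 1:
  f(1.140000) = -0.938456
  f(2.200000) = 5.048000
  x_2 = 2.200000 - 5.048000×(2.200000 - 1.140000)/(5.048000 - (-0.938456))
       = 1.306169
Iteration 2:
  f(2.200000) = 5.048000
  f(1.306169) = -0.690082
  x_3 = 1.306169 - (-0.690082)×(1.306169 - 2.200000)/(-0.690082 - 5.048000)
       = 1.413664
Iteration 3:
  f(1.306169) = -0.690082
  f(1.413664) = -0.415860
  x_4 = 1.413664 - (-0.415860)×(1.413664 - 1.306169)/(-0.415860 - (-0.690082))
       = 1.576682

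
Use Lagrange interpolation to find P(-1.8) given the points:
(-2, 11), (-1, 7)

Lagrange interpolation formula:
P(x) = Σ yᵢ × Lᵢ(x)
where Lᵢ(x) = Π_{j≠i} (x - xⱼ)/(xᵢ - xⱼ)

L_0(-1.8) = (-1.8 - (-1))/(-2 - (-1)) = 0.800000
L_1(-1.8) = (-1.8 - (-2))/(-1 - (-2)) = 0.200000

P(-1.8) = 11×L_0(-1.8) + 7×L_1(-1.8)
P(-1.8) = 10.200000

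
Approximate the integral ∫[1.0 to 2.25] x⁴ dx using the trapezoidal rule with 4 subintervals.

f(x) = x⁴
a = 1.0, b = 2.25, n = 4
h = (b - a)/n = 0.312500

Trapezoidal rule: (h/2)[f(x₀) + 2f(x₁) + 2f(x₂) + ... + f(xₙ)]

x_0 = 1.0000, f(x_0) = 1.000000, coefficient = 1
x_1 = 1.3125, f(x_1) = 2.967545, coefficient = 2
x_2 = 1.6250, f(x_2) = 6.972900, coefficient = 2
x_3 = 1.9375, f(x_3) = 14.091812, coefficient = 2
x_4 = 2.2500, f(x_4) = 25.628906, coefficient = 1

I ≈ (0.312500/2) × 74.693420 = 11.670847
Exact value: 11.333008
Error: 0.337839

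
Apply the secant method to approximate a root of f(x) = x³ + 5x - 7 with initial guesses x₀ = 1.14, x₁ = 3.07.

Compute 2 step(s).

f(x) = x³ + 5x - 7
x₀ = 1.14, x₁ = 3.07

Secant formula: x_{n+1} = x_n - f(x_n)(x_n - x_{n-1})/(f(x_n) - f(x_{n-1}))

Iteration 1:
  f(1.140000) = 0.181544
  f(3.070000) = 37.284443
  x_2 = 3.070000 - 37.284443×(3.070000 - 1.140000)/(37.284443 - 0.181544)
       = 1.130557
Iteration 2:
  f(3.070000) = 37.284443
  f(1.130557) = 0.097813
  x_3 = 1.130557 - 0.097813×(1.130557 - 3.070000)/(0.097813 - 37.284443)
       = 1.125455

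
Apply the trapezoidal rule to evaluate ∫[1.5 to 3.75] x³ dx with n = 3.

f(x) = x³
a = 1.5, b = 3.75, n = 3
h = (b - a)/n = 0.750000

Trapezoidal rule: (h/2)[f(x₀) + 2f(x₁) + 2f(x₂) + ... + f(xₙ)]

x_0 = 1.5000, f(x_0) = 3.375000, coefficient = 1
x_1 = 2.2500, f(x_1) = 11.390625, coefficient = 2
x_2 = 3.0000, f(x_2) = 27.000000, coefficient = 2
x_3 = 3.7500, f(x_3) = 52.734375, coefficient = 1

I ≈ (0.750000/2) × 132.890625 = 49.833984
Exact value: 48.172852
Error: 1.661133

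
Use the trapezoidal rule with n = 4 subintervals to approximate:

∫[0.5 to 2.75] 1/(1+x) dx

f(x) = 1/(1+x)
a = 0.5, b = 2.75, n = 4
h = (b - a)/n = 0.562500

Trapezoidal rule: (h/2)[f(x₀) + 2f(x₁) + 2f(x₂) + ... + f(xₙ)]

x_0 = 0.5000, f(x_0) = 0.666667, coefficient = 1
x_1 = 1.0625, f(x_1) = 0.484848, coefficient = 2
x_2 = 1.6250, f(x_2) = 0.380952, coefficient = 2
x_3 = 2.1875, f(x_3) = 0.313725, coefficient = 2
x_4 = 2.7500, f(x_4) = 0.266667, coefficient = 1

I ≈ (0.562500/2) × 3.292386 = 0.925984
Exact value: 0.916291
Error: 0.009693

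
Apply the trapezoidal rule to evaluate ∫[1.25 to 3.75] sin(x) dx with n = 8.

f(x) = sin(x)
a = 1.25, b = 3.75, n = 8
h = (b - a)/n = 0.312500

Trapezoidal rule: (h/2)[f(x₀) + 2f(x₁) + 2f(x₂) + ... + f(xₙ)]

x_0 = 1.2500, f(x_0) = 0.948985, coefficient = 1
x_1 = 1.5625, f(x_1) = 0.999966, coefficient = 2
x_2 = 1.8750, f(x_2) = 0.954086, coefficient = 2
x_3 = 2.1875, f(x_3) = 0.815789, coefficient = 2
x_4 = 2.5000, f(x_4) = 0.598472, coefficient = 2
x_5 = 2.8125, f(x_5) = 0.323185, coefficient = 2
x_6 = 3.1250, f(x_6) = 0.016592, coefficient = 2
x_7 = 3.4375, f(x_7) = -0.291608, coefficient = 2
x_8 = 3.7500, f(x_8) = -0.571561, coefficient = 1

I ≈ (0.312500/2) × 7.210386 = 1.126623
Exact value: 1.135882
Error: 0.009259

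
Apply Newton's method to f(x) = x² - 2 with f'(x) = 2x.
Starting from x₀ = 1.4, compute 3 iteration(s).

f(x) = x² - 2
f'(x) = 2x
x₀ = 1.4

Newton-Raphson formula: x_{n+1} = x_n - f(x_n)/f'(x_n)

Iteration 1:
  f(1.400000) = -0.040000
  f'(1.400000) = 2.800000
  x_1 = 1.400000 - (-0.040000)/2.800000 = 1.414286
Iteration 2:
  f(1.414286) = 0.000204
  f'(1.414286) = 2.828571
  x_2 = 1.414286 - 0.000204/2.828571 = 1.414214
Iteration 3:
  f(1.414214) = 0.000000
  f'(1.414214) = 2.828427
  x_3 = 1.414214 - 0.000000/2.828427 = 1.414214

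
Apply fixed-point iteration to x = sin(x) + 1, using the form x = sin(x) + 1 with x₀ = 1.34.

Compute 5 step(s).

Equation: x = sin(x) + 1
Fixed-point form: x = sin(x) + 1
x₀ = 1.34

x_1 = g(1.340000) = 1.973485
x_2 = g(1.973485) = 1.920011
x_3 = g(1.920011) = 1.939642
x_4 = g(1.939642) = 1.932744
x_5 = g(1.932744) = 1.935209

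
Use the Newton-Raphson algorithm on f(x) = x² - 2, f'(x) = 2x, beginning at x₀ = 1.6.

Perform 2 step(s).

f(x) = x² - 2
f'(x) = 2x
x₀ = 1.6

Newton-Raphson formula: x_{n+1} = x_n - f(x_n)/f'(x_n)

Iteration 1:
  f(1.600000) = 0.560000
  f'(1.600000) = 3.200000
  x_1 = 1.600000 - 0.560000/3.200000 = 1.425000
Iteration 2:
  f(1.425000) = 0.030625
  f'(1.425000) = 2.850000
  x_2 = 1.425000 - 0.030625/2.850000 = 1.414254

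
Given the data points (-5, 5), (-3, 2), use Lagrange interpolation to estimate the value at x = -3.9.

Lagrange interpolation formula:
P(x) = Σ yᵢ × Lᵢ(x)
where Lᵢ(x) = Π_{j≠i} (x - xⱼ)/(xᵢ - xⱼ)

L_0(-3.9) = (-3.9 - (-3))/(-5 - (-3)) = 0.450000
L_1(-3.9) = (-3.9 - (-5))/(-3 - (-5)) = 0.550000

P(-3.9) = 5×L_0(-3.9) + 2×L_1(-3.9)
P(-3.9) = 3.350000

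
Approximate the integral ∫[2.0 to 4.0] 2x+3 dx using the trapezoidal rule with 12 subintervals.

f(x) = 2x+3
a = 2.0, b = 4.0, n = 12
h = (b - a)/n = 0.166667

Trapezoidal rule: (h/2)[f(x₀) + 2f(x₁) + 2f(x₂) + ... + f(xₙ)]

x_0 = 2.0000, f(x_0) = 7.000000, coefficient = 1
x_1 = 2.1667, f(x_1) = 7.333333, coefficient = 2
x_2 = 2.3333, f(x_2) = 7.666667, coefficient = 2
x_3 = 2.5000, f(x_3) = 8.000000, coefficient = 2
x_4 = 2.6667, f(x_4) = 8.333333, coefficient = 2
x_5 = 2.8333, f(x_5) = 8.666667, coefficient = 2
x_6 = 3.0000, f(x_6) = 9.000000, coefficient = 2
x_7 = 3.1667, f(x_7) = 9.333333, coefficient = 2
x_8 = 3.3333, f(x_8) = 9.666667, coefficient = 2
x_9 = 3.5000, f(x_9) = 10.000000, coefficient = 2
x_10 = 3.6667, f(x_10) = 10.333333, coefficient = 2
x_11 = 3.8333, f(x_11) = 10.666667, coefficient = 2
x_12 = 4.0000, f(x_12) = 11.000000, coefficient = 1

I ≈ (0.166667/2) × 216.000000 = 18.000000
Exact value: 18.000000
Error: 0.000000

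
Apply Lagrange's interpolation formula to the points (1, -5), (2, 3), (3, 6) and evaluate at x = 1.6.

Lagrange interpolation formula:
P(x) = Σ yᵢ × Lᵢ(x)
where Lᵢ(x) = Π_{j≠i} (x - xⱼ)/(xᵢ - xⱼ)

L_0(1.6) = (1.6 - 2)/(1 - 2) × (1.6 - 3)/(1 - 3) = 0.280000
L_1(1.6) = (1.6 - 1)/(2 - 1) × (1.6 - 3)/(2 - 3) = 0.840000
L_2(1.6) = (1.6 - 1)/(3 - 1) × (1.6 - 2)/(3 - 2) = -0.120000

P(1.6) = (-5)×L_0(1.6) + 3×L_1(1.6) + 6×L_2(1.6)
P(1.6) = 0.400000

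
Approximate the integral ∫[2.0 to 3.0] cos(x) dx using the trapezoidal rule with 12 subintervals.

f(x) = cos(x)
a = 2.0, b = 3.0, n = 12
h = (b - a)/n = 0.083333

Trapezoidal rule: (h/2)[f(x₀) + 2f(x₁) + 2f(x₂) + ... + f(xₙ)]

x_0 = 2.0000, f(x_0) = -0.416147, coefficient = 1
x_1 = 2.0833, f(x_1) = -0.490390, coefficient = 2
x_2 = 2.1667, f(x_2) = -0.561229, coefficient = 2
x_3 = 2.2500, f(x_3) = -0.628174, coefficient = 2
x_4 = 2.3333, f(x_4) = -0.690758, coefficient = 2
x_5 = 2.4167, f(x_5) = -0.748549, coefficient = 2
x_6 = 2.5000, f(x_6) = -0.801144, coefficient = 2
x_7 = 2.5833, f(x_7) = -0.848178, coefficient = 2
x_8 = 2.6667, f(x_8) = -0.889327, coefficient = 2
x_9 = 2.7500, f(x_9) = -0.924302, coefficient = 2
x_10 = 2.8333, f(x_10) = -0.952863, coefficient = 2
x_11 = 2.9167, f(x_11) = -0.974811, coefficient = 2
x_12 = 3.0000, f(x_12) = -0.989992, coefficient = 1

I ≈ (0.083333/2) × -18.425588 = -0.767733
Exact value: -0.768177
Error: 0.000445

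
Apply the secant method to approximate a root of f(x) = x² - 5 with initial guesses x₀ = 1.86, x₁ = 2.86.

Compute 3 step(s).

f(x) = x² - 5
x₀ = 1.86, x₁ = 2.86

Secant formula: x_{n+1} = x_n - f(x_n)(x_n - x_{n-1})/(f(x_n) - f(x_{n-1}))

Iteration 1:
  f(1.860000) = -1.540400
  f(2.860000) = 3.179600
  x_2 = 2.860000 - 3.179600×(2.860000 - 1.860000)/(3.179600 - (-1.540400))
       = 2.186356
Iteration 2:
  f(2.860000) = 3.179600
  f(2.186356) = -0.219848
  x_3 = 2.186356 - (-0.219848)×(2.186356 - 2.860000)/(-0.219848 - 3.179600)
       = 2.229922
Iteration 3:
  f(2.186356) = -0.219848
  f(2.229922) = -0.027450
  x_4 = 2.229922 - (-0.027450)×(2.229922 - 2.186356)/(-0.027450 - (-0.219848))
       = 2.236137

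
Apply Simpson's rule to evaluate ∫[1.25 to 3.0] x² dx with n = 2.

f(x) = x²
a = 1.25, b = 3.0, n = 2
h = (b - a)/n = 0.875000

Simpson's rule: (h/3)[f(x₀) + 4f(x₁) + 2f(x₂) + ... + f(xₙ)]

x_0 = 1.2500, f(x_0) = 1.562500, coefficient = 1
x_1 = 2.1250, f(x_1) = 4.515625, coefficient = 4
x_2 = 3.0000, f(x_2) = 9.000000, coefficient = 1

I ≈ (0.875000/3) × 28.625000 = 8.348958
Exact value: 8.348958
Error: 0.000000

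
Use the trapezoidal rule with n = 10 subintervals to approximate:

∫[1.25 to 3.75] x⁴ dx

f(x) = x⁴
a = 1.25, b = 3.75, n = 10
h = (b - a)/n = 0.250000

Trapezoidal rule: (h/2)[f(x₀) + 2f(x₁) + 2f(x₂) + ... + f(xₙ)]

x_0 = 1.2500, f(x_0) = 2.441406, coefficient = 1
x_1 = 1.5000, f(x_1) = 5.062500, coefficient = 2
x_2 = 1.7500, f(x_2) = 9.378906, coefficient = 2
x_3 = 2.0000, f(x_3) = 16.000000, coefficient = 2
x_4 = 2.2500, f(x_4) = 25.628906, coefficient = 2
x_5 = 2.5000, f(x_5) = 39.062500, coefficient = 2
x_6 = 2.7500, f(x_6) = 57.191406, coefficient = 2
x_7 = 3.0000, f(x_7) = 81.000000, coefficient = 2
x_8 = 3.2500, f(x_8) = 111.566406, coefficient = 2
x_9 = 3.5000, f(x_9) = 150.062500, coefficient = 2
x_10 = 3.7500, f(x_10) = 197.753906, coefficient = 1

I ≈ (0.250000/2) × 1190.101562 = 148.762695
Exact value: 147.705078
Error: 1.057617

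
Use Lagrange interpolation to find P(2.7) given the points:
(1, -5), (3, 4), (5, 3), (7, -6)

Lagrange interpolation formula:
P(x) = Σ yᵢ × Lᵢ(x)
where Lᵢ(x) = Π_{j≠i} (x - xⱼ)/(xᵢ - xⱼ)

L_0(2.7) = (2.7 - 3)/(1 - 3) × (2.7 - 5)/(1 - 5) × (2.7 - 7)/(1 - 7) = 0.061812
L_1(2.7) = (2.7 - 1)/(3 - 1) × (2.7 - 5)/(3 - 5) × (2.7 - 7)/(3 - 7) = 1.050812
L_2(2.7) = (2.7 - 1)/(5 - 1) × (2.7 - 3)/(5 - 3) × (2.7 - 7)/(5 - 7) = -0.137062
L_3(2.7) = (2.7 - 1)/(7 - 1) × (2.7 - 3)/(7 - 3) × (2.7 - 5)/(7 - 5) = 0.024437

P(2.7) = (-5)×L_0(2.7) + 4×L_1(2.7) + 3×L_2(2.7) + (-6)×L_3(2.7)
P(2.7) = 3.336375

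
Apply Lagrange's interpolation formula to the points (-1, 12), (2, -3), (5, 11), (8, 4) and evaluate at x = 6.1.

Lagrange interpolation formula:
P(x) = Σ yᵢ × Lᵢ(x)
where Lᵢ(x) = Π_{j≠i} (x - xⱼ)/(xᵢ - xⱼ)

L_0(6.1) = (6.1 - 2)/(-1 - 2) × (6.1 - 5)/(-1 - 5) × (6.1 - 8)/(-1 - 8) = 0.052895
L_1(6.1) = (6.1 - (-1))/(2 - (-1)) × (6.1 - 5)/(2 - 5) × (6.1 - 8)/(2 - 8) = -0.274796
L_2(6.1) = (6.1 - (-1))/(5 - (-1)) × (6.1 - 2)/(5 - 2) × (6.1 - 8)/(5 - 8) = 1.024241
L_3(6.1) = (6.1 - (-1))/(8 - (-1)) × (6.1 - 2)/(8 - 2) × (6.1 - 5)/(8 - 5) = 0.197660

P(6.1) = 12×L_0(6.1) + (-3)×L_1(6.1) + 11×L_2(6.1) + 4×L_3(6.1)
P(6.1) = 13.516420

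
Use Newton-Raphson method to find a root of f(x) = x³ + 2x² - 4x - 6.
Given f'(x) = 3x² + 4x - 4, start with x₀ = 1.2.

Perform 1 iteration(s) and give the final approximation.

f(x) = x³ + 2x² - 4x - 6
f'(x) = 3x² + 4x - 4
x₀ = 1.2

Newton-Raphson formula: x_{n+1} = x_n - f(x_n)/f'(x_n)

Iteration 1:
  f(1.200000) = -6.192000
  f'(1.200000) = 5.120000
  x_1 = 1.200000 - (-6.192000)/5.120000 = 2.409375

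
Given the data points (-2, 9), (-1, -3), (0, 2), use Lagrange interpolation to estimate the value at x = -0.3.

Lagrange interpolation formula:
P(x) = Σ yᵢ × Lᵢ(x)
where Lᵢ(x) = Π_{j≠i} (x - xⱼ)/(xᵢ - xⱼ)

L_0(-0.3) = (-0.3 - (-1))/(-2 - (-1)) × (-0.3 - 0)/(-2 - 0) = -0.105000
L_1(-0.3) = (-0.3 - (-2))/(-1 - (-2)) × (-0.3 - 0)/(-1 - 0) = 0.510000
L_2(-0.3) = (-0.3 - (-2))/(0 - (-2)) × (-0.3 - (-1))/(0 - (-1)) = 0.595000

P(-0.3) = 9×L_0(-0.3) + (-3)×L_1(-0.3) + 2×L_2(-0.3)
P(-0.3) = -1.285000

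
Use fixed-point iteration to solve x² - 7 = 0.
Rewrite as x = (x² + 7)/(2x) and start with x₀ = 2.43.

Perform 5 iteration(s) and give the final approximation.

Equation: x² - 7 = 0
Fixed-point form: x = (x² + 7)/(2x)
x₀ = 2.43

x_1 = g(2.430000) = 2.655329
x_2 = g(2.655329) = 2.645769
x_3 = g(2.645769) = 2.645751
x_4 = g(2.645751) = 2.645751
x_5 = g(2.645751) = 2.645751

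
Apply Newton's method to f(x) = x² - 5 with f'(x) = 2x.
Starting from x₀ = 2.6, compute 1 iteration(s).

f(x) = x² - 5
f'(x) = 2x
x₀ = 2.6

Newton-Raphson formula: x_{n+1} = x_n - f(x_n)/f'(x_n)

Iteration 1:
  f(2.600000) = 1.760000
  f'(2.600000) = 5.200000
  x_1 = 2.600000 - 1.760000/5.200000 = 2.261538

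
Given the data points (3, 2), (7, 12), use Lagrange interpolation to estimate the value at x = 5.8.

Lagrange interpolation formula:
P(x) = Σ yᵢ × Lᵢ(x)
where Lᵢ(x) = Π_{j≠i} (x - xⱼ)/(xᵢ - xⱼ)

L_0(5.8) = (5.8 - 7)/(3 - 7) = 0.300000
L_1(5.8) = (5.8 - 3)/(7 - 3) = 0.700000

P(5.8) = 2×L_0(5.8) + 12×L_1(5.8)
P(5.8) = 9.000000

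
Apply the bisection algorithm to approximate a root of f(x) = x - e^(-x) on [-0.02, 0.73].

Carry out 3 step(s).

f(x) = x - e^(-x)
Initial interval: [-0.02, 0.73]

Iteration 1:
  c_1 = (-0.020000 + 0.730000)/2 = 0.355000
  f(c_1) = f(0.355000) = -0.346173
  f(a) × f(c) ≥ 0, new interval: [0.355000, 0.730000]
Iteration 2:
  c_2 = (0.355000 + 0.730000)/2 = 0.542500
  f(c_2) = f(0.542500) = -0.038793
  f(a) × f(c) ≥ 0, new interval: [0.542500, 0.730000]
Iteration 3:
  c_3 = (0.542500 + 0.730000)/2 = 0.636250
  f(c_3) = f(0.636250) = 0.106977
  f(a) × f(c) < 0, new interval: [0.542500, 0.636250]

After 3 iteration(s), the approximation is c_3 = 0.636250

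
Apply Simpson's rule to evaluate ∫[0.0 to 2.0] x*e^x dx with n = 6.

f(x) = x*e^x
a = 0.0, b = 2.0, n = 6
h = (b - a)/n = 0.333333

Simpson's rule: (h/3)[f(x₀) + 4f(x₁) + 2f(x₂) + ... + f(xₙ)]

x_0 = 0.0000, f(x_0) = 0.000000, coefficient = 1
x_1 = 0.3333, f(x_1) = 0.465204, coefficient = 4
x_2 = 0.6667, f(x_2) = 1.298489, coefficient = 2
x_3 = 1.0000, f(x_3) = 2.718282, coefficient = 4
x_4 = 1.3333, f(x_4) = 5.058224, coefficient = 2
x_5 = 1.6667, f(x_5) = 8.824150, coefficient = 4
x_6 = 2.0000, f(x_6) = 14.778112, coefficient = 1

I ≈ (0.333333/3) × 75.522083 = 8.391343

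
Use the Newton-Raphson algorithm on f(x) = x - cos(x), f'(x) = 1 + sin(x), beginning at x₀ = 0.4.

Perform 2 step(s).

f(x) = x - cos(x)
f'(x) = 1 + sin(x)
x₀ = 0.4

Newton-Raphson formula: x_{n+1} = x_n - f(x_n)/f'(x_n)

Iteration 1:
  f(0.400000) = -0.521061
  f'(0.400000) = 1.389418
  x_1 = 0.400000 - (-0.521061)/1.389418 = 0.775021
Iteration 2:
  f(0.775021) = 0.060615
  f'(0.775021) = 1.699731
  x_2 = 0.775021 - 0.060615/1.699731 = 0.739360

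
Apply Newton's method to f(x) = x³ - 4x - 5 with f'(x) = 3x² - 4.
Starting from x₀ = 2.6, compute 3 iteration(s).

f(x) = x³ - 4x - 5
f'(x) = 3x² - 4
x₀ = 2.6

Newton-Raphson formula: x_{n+1} = x_n - f(x_n)/f'(x_n)

Iteration 1:
  f(2.600000) = 2.176000
  f'(2.600000) = 16.280000
  x_1 = 2.600000 - 2.176000/16.280000 = 2.466339
Iteration 2:
  f(2.466339) = 0.136961
  f'(2.466339) = 14.248485
  x_2 = 2.466339 - 0.136961/14.248485 = 2.456727
Iteration 3:
  f(2.456727) = 0.000683
  f'(2.456727) = 14.106519
  x_3 = 2.456727 - 0.000683/14.106519 = 2.456678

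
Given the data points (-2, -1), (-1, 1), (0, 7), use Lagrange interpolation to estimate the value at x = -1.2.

Lagrange interpolation formula:
P(x) = Σ yᵢ × Lᵢ(x)
where Lᵢ(x) = Π_{j≠i} (x - xⱼ)/(xᵢ - xⱼ)

L_0(-1.2) = (-1.2 - (-1))/(-2 - (-1)) × (-1.2 - 0)/(-2 - 0) = 0.120000
L_1(-1.2) = (-1.2 - (-2))/(-1 - (-2)) × (-1.2 - 0)/(-1 - 0) = 0.960000
L_2(-1.2) = (-1.2 - (-2))/(0 - (-2)) × (-1.2 - (-1))/(0 - (-1)) = -0.080000

P(-1.2) = (-1)×L_0(-1.2) + 1×L_1(-1.2) + 7×L_2(-1.2)
P(-1.2) = 0.280000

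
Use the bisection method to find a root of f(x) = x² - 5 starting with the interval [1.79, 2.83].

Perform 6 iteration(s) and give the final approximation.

f(x) = x² - 5
Initial interval: [1.79, 2.83]

Iteration 1:
  c_1 = (1.790000 + 2.830000)/2 = 2.310000
  f(c_1) = f(2.310000) = 0.336100
  f(a) × f(c) < 0, new interval: [1.790000, 2.310000]
Iteration 2:
  c_2 = (1.790000 + 2.310000)/2 = 2.050000
  f(c_2) = f(2.050000) = -0.797500
  f(a) × f(c) ≥ 0, new interval: [2.050000, 2.310000]
Iteration 3:
  c_3 = (2.050000 + 2.310000)/2 = 2.180000
  f(c_3) = f(2.180000) = -0.247600
  f(a) × f(c) ≥ 0, new interval: [2.180000, 2.310000]
Iteration 4:
  c_4 = (2.180000 + 2.310000)/2 = 2.245000
  f(c_4) = f(2.245000) = 0.040025
  f(a) × f(c) < 0, new interval: [2.180000, 2.245000]
Iteration 5:
  c_5 = (2.180000 + 2.245000)/2 = 2.212500
  f(c_5) = f(2.212500) = -0.104844
  f(a) × f(c) ≥ 0, new interval: [2.212500, 2.245000]
Iteration 6:
  c_6 = (2.212500 + 2.245000)/2 = 2.228750
  f(c_6) = f(2.228750) = -0.032673
  f(a) × f(c) ≥ 0, new interval: [2.228750, 2.245000]

After 6 iteration(s), the approximation is c_6 = 2.228750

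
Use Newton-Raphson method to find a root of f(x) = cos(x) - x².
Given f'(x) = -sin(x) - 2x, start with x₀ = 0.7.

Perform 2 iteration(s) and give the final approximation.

f(x) = cos(x) - x²
f'(x) = -sin(x) - 2x
x₀ = 0.7

Newton-Raphson formula: x_{n+1} = x_n - f(x_n)/f'(x_n)

Iteration 1:
  f(0.700000) = 0.274842
  f'(0.700000) = -2.044218
  x_1 = 0.700000 - 0.274842/(-2.044218) = 0.834449
Iteration 2:
  f(0.834449) = -0.024718
  f'(0.834449) = -2.409823
  x_2 = 0.834449 - (-0.024718)/(-2.409823) = 0.824191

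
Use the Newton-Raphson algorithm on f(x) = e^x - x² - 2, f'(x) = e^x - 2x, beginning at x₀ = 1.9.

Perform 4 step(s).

f(x) = e^x - x² - 2
f'(x) = e^x - 2x
x₀ = 1.9

Newton-Raphson formula: x_{n+1} = x_n - f(x_n)/f'(x_n)

Iteration 1:
  f(1.900000) = 1.075894
  f'(1.900000) = 2.885894
  x_1 = 1.900000 - 1.075894/2.885894 = 1.527189
Iteration 2:
  f(1.527189) = 0.272906
  f'(1.527189) = 1.550834
  x_2 = 1.527189 - 0.272906/1.550834 = 1.351215
Iteration 3:
  f(1.351215) = 0.036333
  f'(1.351215) = 1.159684
  x_3 = 1.351215 - 0.036333/1.159684 = 1.319885
Iteration 4:
  f(1.319885) = 0.000894
  f'(1.319885) = 1.103221
  x_4 = 1.319885 - 0.000894/1.103221 = 1.319074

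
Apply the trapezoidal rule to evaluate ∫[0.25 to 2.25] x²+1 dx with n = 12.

f(x) = x²+1
a = 0.25, b = 2.25, n = 12
h = (b - a)/n = 0.166667

Trapezoidal rule: (h/2)[f(x₀) + 2f(x₁) + 2f(x₂) + ... + f(xₙ)]

x_0 = 0.2500, f(x_0) = 1.062500, coefficient = 1
x_1 = 0.4167, f(x_1) = 1.173611, coefficient = 2
x_2 = 0.5833, f(x_2) = 1.340278, coefficient = 2
x_3 = 0.7500, f(x_3) = 1.562500, coefficient = 2
x_4 = 0.9167, f(x_4) = 1.840278, coefficient = 2
x_5 = 1.0833, f(x_5) = 2.173611, coefficient = 2
x_6 = 1.2500, f(x_6) = 2.562500, coefficient = 2
x_7 = 1.4167, f(x_7) = 3.006944, coefficient = 2
x_8 = 1.5833, f(x_8) = 3.506944, coefficient = 2
x_9 = 1.7500, f(x_9) = 4.062500, coefficient = 2
x_10 = 1.9167, f(x_10) = 4.673611, coefficient = 2
x_11 = 2.0833, f(x_11) = 5.340278, coefficient = 2
x_12 = 2.2500, f(x_12) = 6.062500, coefficient = 1

I ≈ (0.166667/2) × 69.611111 = 5.800926
Exact value: 5.791667
Error: 0.009259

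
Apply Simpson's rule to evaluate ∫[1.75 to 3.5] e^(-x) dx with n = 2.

f(x) = e^(-x)
a = 1.75, b = 3.5, n = 2
h = (b - a)/n = 0.875000

Simpson's rule: (h/3)[f(x₀) + 4f(x₁) + 2f(x₂) + ... + f(xₙ)]

x_0 = 1.7500, f(x_0) = 0.173774, coefficient = 1
x_1 = 2.6250, f(x_1) = 0.072440, coefficient = 4
x_2 = 3.5000, f(x_2) = 0.030197, coefficient = 1

I ≈ (0.875000/3) × 0.493730 = 0.144005
Exact value: 0.143577
Error: 0.000428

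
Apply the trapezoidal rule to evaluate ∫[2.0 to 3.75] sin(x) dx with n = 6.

f(x) = sin(x)
a = 2.0, b = 3.75, n = 6
h = (b - a)/n = 0.291667

Trapezoidal rule: (h/2)[f(x₀) + 2f(x₁) + 2f(x₂) + ... + f(xₙ)]

x_0 = 2.0000, f(x_0) = 0.909297, coefficient = 1
x_1 = 2.2917, f(x_1) = 0.751232, coefficient = 2
x_2 = 2.5833, f(x_2) = 0.529711, coefficient = 2
x_3 = 2.8750, f(x_3) = 0.263446, coefficient = 2
x_4 = 3.1667, f(x_4) = -0.025071, coefficient = 2
x_5 = 3.4583, f(x_5) = -0.311471, coefficient = 2
x_6 = 3.7500, f(x_6) = -0.571561, coefficient = 1

I ≈ (0.291667/2) × 2.753428 = 0.401542
Exact value: 0.404413
Error: 0.002871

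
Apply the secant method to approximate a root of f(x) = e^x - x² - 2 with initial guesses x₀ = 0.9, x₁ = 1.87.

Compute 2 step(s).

f(x) = e^x - x² - 2
x₀ = 0.9, x₁ = 1.87

Secant formula: x_{n+1} = x_n - f(x_n)(x_n - x_{n-1})/(f(x_n) - f(x_{n-1}))

Iteration 1:
  f(0.900000) = -0.350397
  f(1.870000) = 0.991396
  x_2 = 1.870000 - 0.991396×(1.870000 - 0.900000)/(0.991396 - (-0.350397))
       = 1.153307
Iteration 2:
  f(1.870000) = 0.991396
  f(1.153307) = -0.161463
  x_3 = 1.153307 - (-0.161463)×(1.153307 - 1.870000)/(-0.161463 - 0.991396)
       = 1.253683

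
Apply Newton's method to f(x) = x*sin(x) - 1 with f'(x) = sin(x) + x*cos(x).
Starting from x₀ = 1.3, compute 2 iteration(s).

f(x) = x*sin(x) - 1
f'(x) = sin(x) + x*cos(x)
x₀ = 1.3

Newton-Raphson formula: x_{n+1} = x_n - f(x_n)/f'(x_n)

Iteration 1:
  f(1.300000) = 0.252626
  f'(1.300000) = 1.311307
  x_1 = 1.300000 - 0.252626/1.311307 = 1.107348
Iteration 2:
  f(1.107348) = -0.009459
  f'(1.107348) = 1.389540
  x_2 = 1.107348 - (-0.009459)/1.389540 = 1.114155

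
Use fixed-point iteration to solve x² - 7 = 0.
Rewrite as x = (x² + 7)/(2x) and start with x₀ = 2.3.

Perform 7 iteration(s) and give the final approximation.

Equation: x² - 7 = 0
Fixed-point form: x = (x² + 7)/(2x)
x₀ = 2.3

x_1 = g(2.300000) = 2.671739
x_2 = g(2.671739) = 2.645878
x_3 = g(2.645878) = 2.645751
x_4 = g(2.645751) = 2.645751
x_5 = g(2.645751) = 2.645751
x_6 = g(2.645751) = 2.645751
x_7 = g(2.645751) = 2.645751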